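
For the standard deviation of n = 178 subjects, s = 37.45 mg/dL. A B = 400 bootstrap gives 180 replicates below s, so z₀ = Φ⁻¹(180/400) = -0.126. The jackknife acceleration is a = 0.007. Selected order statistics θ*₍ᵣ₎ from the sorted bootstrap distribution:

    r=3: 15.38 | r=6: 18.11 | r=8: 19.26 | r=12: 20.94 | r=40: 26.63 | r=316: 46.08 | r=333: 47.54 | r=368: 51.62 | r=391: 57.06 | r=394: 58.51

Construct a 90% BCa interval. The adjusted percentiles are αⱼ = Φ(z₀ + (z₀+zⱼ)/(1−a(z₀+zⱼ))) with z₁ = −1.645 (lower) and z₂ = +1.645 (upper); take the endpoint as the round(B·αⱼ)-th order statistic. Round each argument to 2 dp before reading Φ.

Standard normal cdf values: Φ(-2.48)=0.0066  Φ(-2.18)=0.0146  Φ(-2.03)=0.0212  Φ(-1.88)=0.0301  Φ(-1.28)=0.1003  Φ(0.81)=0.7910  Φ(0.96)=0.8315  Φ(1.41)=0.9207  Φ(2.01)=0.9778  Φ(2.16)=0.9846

Lower: z₀ + z₁ = -0.126 + (-1.645) = -1.771; 1 − a(z₀+z₁) = 1 − (0.007)(-1.771) = 1.0124; argument = -0.126 + (-1.771)/1.0124 = -1.8753 → -1.88.
α₁ = Φ(-1.88) = 0.0301; rank = round(400 × 0.0301) = 12; θ*₍12₎ = 20.94.
Upper: z₀ + z₂ = 1.519; 1 − a(z₀+z₂) = 0.9894; argument = 1.4093 → 1.41; α₂ = 0.9207; rank = 368; θ*₍368₎ = 51.62.

(20.94, 51.62)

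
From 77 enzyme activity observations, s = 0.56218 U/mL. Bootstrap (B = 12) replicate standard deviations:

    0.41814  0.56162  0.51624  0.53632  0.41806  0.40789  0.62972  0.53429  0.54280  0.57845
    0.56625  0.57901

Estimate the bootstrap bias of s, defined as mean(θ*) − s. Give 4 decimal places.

bias = −0.0381

mean(θ*) = (0.41814 + 0.56162 + 0.51624 + 0.53632 + 0.41806 + 0.40789 + 0.62972 + 0.53429 + 0.54280 + 0.57845 + 0.56625 + 0.57901) / 12 = 0.52407
bias = 0.52407 − 0.56218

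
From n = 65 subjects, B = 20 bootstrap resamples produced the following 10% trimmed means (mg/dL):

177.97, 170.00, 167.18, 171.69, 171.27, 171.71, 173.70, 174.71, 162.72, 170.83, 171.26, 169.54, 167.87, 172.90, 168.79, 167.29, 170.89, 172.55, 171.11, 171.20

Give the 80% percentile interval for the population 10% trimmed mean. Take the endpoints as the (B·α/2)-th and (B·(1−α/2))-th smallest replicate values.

Sorted replicates: 162.72, 167.18, 167.29, 167.87, 168.79, 169.54, 170.00, 170.83, 170.89, 171.11, 171.20, 171.26, 171.27, 171.69, 171.71, 172.55, 172.90, 173.70, 174.71, 177.97
α = 0.20; lower rank = 20 × 0.100 = 2; upper rank = 20 × 0.900 = 18.
The 2nd smallest replicate is 167.18; the 18th is 173.70.

(167.18, 173.70)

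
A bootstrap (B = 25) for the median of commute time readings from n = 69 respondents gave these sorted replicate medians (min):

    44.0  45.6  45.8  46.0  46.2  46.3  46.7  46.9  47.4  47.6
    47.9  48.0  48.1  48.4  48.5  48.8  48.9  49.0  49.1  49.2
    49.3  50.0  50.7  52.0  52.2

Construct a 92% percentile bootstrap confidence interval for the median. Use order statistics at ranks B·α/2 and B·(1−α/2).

(44.0, 52.0)

α = 0.08; lower rank = 25 × 0.040 = 1; upper rank = 25 × 0.960 = 24.
The 1st smallest replicate is 44.0; the 24th is 52.0.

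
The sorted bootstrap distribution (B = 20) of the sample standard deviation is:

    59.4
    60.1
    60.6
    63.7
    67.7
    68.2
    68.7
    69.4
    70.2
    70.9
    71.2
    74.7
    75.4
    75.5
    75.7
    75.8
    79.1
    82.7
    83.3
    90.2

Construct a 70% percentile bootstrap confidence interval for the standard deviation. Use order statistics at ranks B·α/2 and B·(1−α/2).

α = 0.30; lower rank = 20 × 0.150 = 3; upper rank = 20 × 0.850 = 17.
The 3rd smallest replicate is 60.6; the 17th is 79.1.

(60.6, 79.1)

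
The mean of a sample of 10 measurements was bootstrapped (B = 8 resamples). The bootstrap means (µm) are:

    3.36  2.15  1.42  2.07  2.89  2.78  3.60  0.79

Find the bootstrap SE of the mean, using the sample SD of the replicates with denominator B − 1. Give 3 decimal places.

Bootstrap SE is the standard deviation of the 8 replicate means.
Mean of replicates: (3.36 + 2.15 + 1.42 + 2.07 + 2.89 + 2.78 + 3.60 + 0.79) / 8 = 19.0600 / 8 = 2.3825
Sum of squared deviations: (+0.9775)² + (−0.2325)² + (−0.9625)² + (−0.3125)² + (+0.5075)² + (+0.3975)² + (+1.2175)² + (−1.5925)² = 6.4676
Variance = 6.4676 / 7 = 0.9239
SE* = √0.9239

SE* = 0.961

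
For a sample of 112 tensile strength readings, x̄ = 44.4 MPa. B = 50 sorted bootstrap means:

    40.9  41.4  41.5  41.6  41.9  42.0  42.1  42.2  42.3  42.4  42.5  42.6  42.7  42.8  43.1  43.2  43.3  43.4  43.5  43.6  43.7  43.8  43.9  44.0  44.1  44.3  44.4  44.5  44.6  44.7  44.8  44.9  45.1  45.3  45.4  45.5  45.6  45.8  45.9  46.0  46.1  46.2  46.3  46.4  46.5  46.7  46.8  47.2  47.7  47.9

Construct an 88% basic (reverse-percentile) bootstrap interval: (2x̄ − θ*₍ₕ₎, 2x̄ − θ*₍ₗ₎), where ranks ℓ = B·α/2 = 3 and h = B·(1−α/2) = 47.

Percentile endpoints at ranks 3 and 47: θ*₍3₎ = 41.5, θ*₍47₎ = 46.8.
Basic interval reflects these around x̄:
  lower = 2 × 44.4 − 46.8 = 42.0
  upper = 2 × 44.4 − 41.5 = 47.3

(42.0, 47.3)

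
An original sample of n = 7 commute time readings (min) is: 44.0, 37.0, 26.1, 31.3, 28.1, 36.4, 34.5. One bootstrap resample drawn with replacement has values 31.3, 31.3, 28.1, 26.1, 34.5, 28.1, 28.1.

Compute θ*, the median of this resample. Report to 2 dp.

θ* = 28.10

Sorted: 26.1, 28.1, 28.1, 28.1, 31.3, 31.3, 34.5
Median = middle value = 28.10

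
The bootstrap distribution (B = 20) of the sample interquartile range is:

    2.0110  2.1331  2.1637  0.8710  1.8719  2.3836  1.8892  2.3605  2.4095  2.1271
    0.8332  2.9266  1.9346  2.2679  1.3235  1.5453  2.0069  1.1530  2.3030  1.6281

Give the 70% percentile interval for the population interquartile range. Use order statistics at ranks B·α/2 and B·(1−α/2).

Sorted replicates: 0.8332, 0.8710, 1.1530, 1.3235, 1.5453, 1.6281, 1.8719, 1.8892, 1.9346, 2.0069, 2.0110, 2.1271, 2.1331, 2.1637, 2.2679, 2.3030, 2.3605, 2.3836, 2.4095, 2.9266
α = 0.30; lower rank = 20 × 0.150 = 3; upper rank = 20 × 0.850 = 17.
The 3rd smallest replicate is 1.1530; the 17th is 2.3605.

(1.1530, 2.3605)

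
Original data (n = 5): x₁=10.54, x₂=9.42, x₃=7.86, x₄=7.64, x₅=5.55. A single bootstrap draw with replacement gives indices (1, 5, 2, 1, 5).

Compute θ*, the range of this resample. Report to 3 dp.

Resample values: 10.54, 5.55, 9.42, 10.54, 5.55.
Range = 10.54 − 5.55 = 4.990

θ* = 4.990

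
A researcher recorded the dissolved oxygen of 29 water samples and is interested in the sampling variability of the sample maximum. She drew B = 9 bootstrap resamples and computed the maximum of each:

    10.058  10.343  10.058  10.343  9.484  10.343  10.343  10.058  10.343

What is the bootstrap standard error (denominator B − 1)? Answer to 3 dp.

SE* = 0.286

Bootstrap SE is the standard deviation of the 9 replicate maximums.
Mean of replicates: (10.058 + 10.343 + 10.058 + 10.343 + 9.484 + 10.343 + 10.343 + 10.058 + 10.343) / 9 = 91.3730 / 9 = 10.1526
Sum of squared deviations: (−0.0946)² + (+0.1904)² + (−0.0946)² + (+0.1904)² + (−0.6686)² + (+0.1904)² + (+0.1904)² + (−0.0946)² + (+0.1904)² = 0.6551
Variance = 0.6551 / 8 = 0.0819
SE* = √0.0819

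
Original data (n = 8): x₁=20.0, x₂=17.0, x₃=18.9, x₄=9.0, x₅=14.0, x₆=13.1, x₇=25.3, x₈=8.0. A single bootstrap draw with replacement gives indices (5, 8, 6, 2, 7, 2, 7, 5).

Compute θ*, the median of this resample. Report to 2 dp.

θ* = 15.50

Resample values: 14.0, 8.0, 13.1, 17.0, 25.3, 17.0, 25.3, 14.0.
Sorted: 8.0, 13.1, 14.0, 14.0, 17.0, 17.0, 25.3, 25.3
Median = average of the two middle values = 15.50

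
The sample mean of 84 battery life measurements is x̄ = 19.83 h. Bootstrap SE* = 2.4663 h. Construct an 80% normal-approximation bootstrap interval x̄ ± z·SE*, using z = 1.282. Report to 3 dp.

(16.668, 22.992)

Margin = 1.282 × 2.4663 = 3.1618
Interval: 19.83 ± 3.1618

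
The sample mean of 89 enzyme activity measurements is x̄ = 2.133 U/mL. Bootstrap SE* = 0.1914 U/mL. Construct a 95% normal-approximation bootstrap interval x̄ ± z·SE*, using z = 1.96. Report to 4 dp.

(1.7579, 2.5081)

Margin = 1.96 × 0.1914 = 0.37514
Interval: 2.133 ± 0.37514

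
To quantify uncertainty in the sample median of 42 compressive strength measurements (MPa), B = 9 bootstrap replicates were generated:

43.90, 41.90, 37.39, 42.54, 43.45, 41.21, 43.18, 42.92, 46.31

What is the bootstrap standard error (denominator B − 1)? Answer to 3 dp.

SE* = 2.402

Bootstrap SE is the standard deviation of the 9 replicate medians.
Mean of replicates: (43.90 + 41.90 + 37.39 + 42.54 + 43.45 + 41.21 + 43.18 + 42.92 + 46.31) / 9 = 382.8000 / 9 = 42.5333
Sum of squared deviations: (+1.3667)² + (−0.6333)² + (−5.1433)² + (+0.0067)² + (+0.9167)² + (−1.3233)² + (+0.6467)² + (+0.3867)² + (+3.7767)² = 46.1452
Variance = 46.1452 / 8 = 5.7682
SE* = √5.7682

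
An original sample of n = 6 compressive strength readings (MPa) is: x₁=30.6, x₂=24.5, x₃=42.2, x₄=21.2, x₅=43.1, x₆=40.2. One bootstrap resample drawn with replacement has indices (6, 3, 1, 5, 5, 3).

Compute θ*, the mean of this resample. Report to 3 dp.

θ* = 40.233

Resample values: 40.2, 42.2, 30.6, 43.1, 43.1, 42.2.
Mean = (40.2 + 42.2 + 30.6 + 43.1 + 43.1 + 42.2) / 6 = 241.40 / 6 = 40.233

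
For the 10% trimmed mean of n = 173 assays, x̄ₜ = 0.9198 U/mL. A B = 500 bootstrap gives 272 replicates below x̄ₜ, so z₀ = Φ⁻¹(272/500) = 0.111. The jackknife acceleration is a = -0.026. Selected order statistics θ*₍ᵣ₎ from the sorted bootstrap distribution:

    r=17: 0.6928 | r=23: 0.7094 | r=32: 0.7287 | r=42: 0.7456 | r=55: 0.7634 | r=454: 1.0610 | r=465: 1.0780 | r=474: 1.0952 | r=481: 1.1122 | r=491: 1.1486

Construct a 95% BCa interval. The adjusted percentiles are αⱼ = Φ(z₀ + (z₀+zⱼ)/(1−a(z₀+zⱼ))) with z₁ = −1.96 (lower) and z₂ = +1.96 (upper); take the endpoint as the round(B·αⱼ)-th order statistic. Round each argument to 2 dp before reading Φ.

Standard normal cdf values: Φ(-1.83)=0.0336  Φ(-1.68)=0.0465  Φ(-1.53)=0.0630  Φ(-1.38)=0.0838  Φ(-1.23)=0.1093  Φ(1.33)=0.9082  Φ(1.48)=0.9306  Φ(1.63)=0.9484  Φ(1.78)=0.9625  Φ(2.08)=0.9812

(0.6928, 1.1486)

Lower: z₀ + z₁ = 0.111 + (-1.960) = -1.849; 1 − a(z₀+z₁) = 1 − (-0.026)(-1.849) = 0.9519; argument = 0.111 + (-1.849)/0.9519 = -1.8314 → -1.83.
α₁ = Φ(-1.83) = 0.0336; rank = round(500 × 0.0336) = 17; θ*₍17₎ = 0.6928.
Upper: z₀ + z₂ = 2.071; 1 − a(z₀+z₂) = 1.0538; argument = 2.0762 → 2.08; α₂ = 0.9812; rank = 491; θ*₍491₎ = 1.1486.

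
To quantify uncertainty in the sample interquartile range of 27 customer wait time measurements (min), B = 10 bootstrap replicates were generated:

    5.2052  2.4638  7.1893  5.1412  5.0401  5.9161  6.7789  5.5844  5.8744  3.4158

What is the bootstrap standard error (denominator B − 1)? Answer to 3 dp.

SE* = 1.423

Bootstrap SE is the standard deviation of the 10 replicate interquartile ranges.
Mean of replicates: (5.2052 + 2.4638 + 7.1893 + 5.1412 + 5.0401 + 5.9161 + 6.7789 + 5.5844 + 5.8744 + 3.4158) / 10 = 52.60920 / 10 = 5.26092
Sum of squared deviations: (−0.05572)² + (−2.79712)² + (+1.92838)² + (−0.11972)² + (−0.22082)² + (+0.65518)² + (+1.51798)² + (+0.32348)² + (+0.61348)² + (−1.84512)² = 18.22772
Variance = 18.22772 / 9 = 2.02530
SE* = √2.02530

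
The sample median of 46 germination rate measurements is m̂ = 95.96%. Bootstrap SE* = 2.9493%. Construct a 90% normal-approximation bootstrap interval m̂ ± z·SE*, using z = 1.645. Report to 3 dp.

(91.108, 100.812)

Margin = 1.645 × 2.9493 = 4.8516
Interval: 95.96 ± 4.8516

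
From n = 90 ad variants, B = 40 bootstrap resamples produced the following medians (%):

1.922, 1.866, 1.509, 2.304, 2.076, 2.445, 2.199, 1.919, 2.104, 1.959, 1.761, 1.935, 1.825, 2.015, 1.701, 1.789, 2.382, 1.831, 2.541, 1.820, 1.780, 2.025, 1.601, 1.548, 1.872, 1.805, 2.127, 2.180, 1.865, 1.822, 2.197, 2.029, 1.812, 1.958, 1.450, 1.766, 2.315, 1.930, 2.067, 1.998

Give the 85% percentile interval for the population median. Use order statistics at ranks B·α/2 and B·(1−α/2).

(1.548, 2.315)

Sorted replicates: 1.450, 1.509, 1.548, 1.601, 1.701, 1.761, 1.766, 1.780, 1.789, 1.805, 1.812, 1.820, 1.822, 1.825, 1.831, 1.865, 1.866, 1.872, 1.919, 1.922, 1.930, 1.935, 1.958, 1.959, 1.998, 2.015, 2.025, 2.029, 2.067, 2.076, 2.104, 2.127, 2.180, 2.197, 2.199, 2.304, 2.315, 2.382, 2.445, 2.541
α = 0.15; lower rank = 40 × 0.075 = 3; upper rank = 40 × 0.925 = 37.
The 3rd smallest replicate is 1.548; the 37th is 2.315.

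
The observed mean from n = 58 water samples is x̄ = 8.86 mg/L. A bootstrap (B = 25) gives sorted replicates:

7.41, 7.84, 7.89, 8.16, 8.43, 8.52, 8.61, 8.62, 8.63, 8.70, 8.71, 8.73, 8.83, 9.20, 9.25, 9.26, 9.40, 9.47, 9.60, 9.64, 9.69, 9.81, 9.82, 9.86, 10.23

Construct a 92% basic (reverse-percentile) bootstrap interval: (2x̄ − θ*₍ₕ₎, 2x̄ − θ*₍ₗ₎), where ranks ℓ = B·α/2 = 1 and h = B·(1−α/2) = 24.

Percentile endpoints at ranks 1 and 24: θ*₍1₎ = 7.41, θ*₍24₎ = 9.86.
Basic interval reflects these around x̄:
  lower = 2 × 8.86 − 9.86 = 7.86
  upper = 2 × 8.86 − 7.41 = 10.31

(7.86, 10.31)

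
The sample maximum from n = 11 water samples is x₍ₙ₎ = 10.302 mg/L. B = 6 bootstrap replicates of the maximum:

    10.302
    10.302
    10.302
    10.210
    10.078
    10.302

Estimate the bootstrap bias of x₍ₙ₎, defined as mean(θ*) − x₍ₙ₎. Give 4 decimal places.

mean(θ*) = (10.302 + 10.302 + 10.302 + 10.210 + 10.078 + 10.302) / 6 = 10.24933
bias = 10.24933 − 10.302

bias = −0.0527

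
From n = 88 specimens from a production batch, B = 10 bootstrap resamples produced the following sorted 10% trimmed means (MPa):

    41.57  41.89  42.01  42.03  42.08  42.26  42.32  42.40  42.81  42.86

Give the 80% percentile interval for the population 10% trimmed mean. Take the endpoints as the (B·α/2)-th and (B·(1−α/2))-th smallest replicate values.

α = 0.20; lower rank = 10 × 0.100 = 1; upper rank = 10 × 0.900 = 9.
The 1st smallest replicate is 41.57; the 9th is 42.81.

(41.57, 42.81)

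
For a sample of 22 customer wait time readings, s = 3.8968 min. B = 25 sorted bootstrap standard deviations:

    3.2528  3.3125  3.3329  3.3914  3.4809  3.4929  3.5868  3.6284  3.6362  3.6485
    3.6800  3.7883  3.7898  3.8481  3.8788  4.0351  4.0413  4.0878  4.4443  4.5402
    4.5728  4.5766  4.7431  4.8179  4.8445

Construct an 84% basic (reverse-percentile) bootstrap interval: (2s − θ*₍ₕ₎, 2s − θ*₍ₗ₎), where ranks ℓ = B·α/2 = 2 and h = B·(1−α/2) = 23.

(3.0505, 4.4811)

Percentile endpoints at ranks 2 and 23: θ*₍2₎ = 3.3125, θ*₍23₎ = 4.7431.
Basic interval reflects these around s:
  lower = 2 × 3.8968 − 4.7431 = 3.0505
  upper = 2 × 3.8968 − 3.3125 = 4.4811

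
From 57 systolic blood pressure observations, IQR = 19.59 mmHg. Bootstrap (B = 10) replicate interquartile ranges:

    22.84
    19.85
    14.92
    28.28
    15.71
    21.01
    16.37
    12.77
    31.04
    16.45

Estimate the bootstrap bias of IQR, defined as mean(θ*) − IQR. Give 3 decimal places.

mean(θ*) = (22.84 + 19.85 + 14.92 + 28.28 + 15.71 + 21.01 + 16.37 + 12.77 + 31.04 + 16.45) / 10 = 19.9240
bias = 19.9240 − 19.59

bias = +0.334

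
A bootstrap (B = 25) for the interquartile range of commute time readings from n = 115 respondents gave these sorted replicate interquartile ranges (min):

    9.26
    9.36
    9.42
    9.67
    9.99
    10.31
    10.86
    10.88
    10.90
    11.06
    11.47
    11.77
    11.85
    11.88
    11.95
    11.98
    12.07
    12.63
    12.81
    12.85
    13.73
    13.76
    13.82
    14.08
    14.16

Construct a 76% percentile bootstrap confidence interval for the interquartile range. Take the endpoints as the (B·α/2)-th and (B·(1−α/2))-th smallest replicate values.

α = 0.24; lower rank = 25 × 0.120 = 3; upper rank = 25 × 0.880 = 22.
The 3rd smallest replicate is 9.42; the 22nd is 13.76.

(9.42, 13.76)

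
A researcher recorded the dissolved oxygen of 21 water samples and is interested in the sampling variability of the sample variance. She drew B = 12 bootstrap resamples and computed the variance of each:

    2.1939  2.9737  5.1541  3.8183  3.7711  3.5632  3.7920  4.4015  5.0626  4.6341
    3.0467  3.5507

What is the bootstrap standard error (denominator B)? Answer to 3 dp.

Bootstrap SE is the standard deviation of the 12 replicate variances.
Mean of replicates: (2.1939 + 2.9737 + 5.1541 + 3.8183 + 3.7711 + 3.5632 + 3.7920 + 4.4015 + 5.0626 + 4.6341 + 3.0467 + 3.5507) / 12 = 45.96190 / 12 = 3.83016
Sum of squared deviations: (−1.63626)² + (−0.85646)² + (+1.32394)² + (−0.01186)² + (−0.05906)² + (−0.26696)² + (−0.03816)² + (+0.57134)² + (+1.23244)² + (+0.80394)² + (−0.78346)² + (−0.27946)² = 8.42360
Variance = 8.42360 / 12 = 0.70197
SE* = √0.70197

SE* = 0.838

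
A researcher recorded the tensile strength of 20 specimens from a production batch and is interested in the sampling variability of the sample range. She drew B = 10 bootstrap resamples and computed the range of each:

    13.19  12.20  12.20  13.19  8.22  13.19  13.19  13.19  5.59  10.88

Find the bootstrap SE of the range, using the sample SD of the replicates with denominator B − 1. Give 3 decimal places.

SE* = 2.610

Bootstrap SE is the standard deviation of the 10 replicate ranges.
Mean of replicates: (13.19 + 12.20 + 12.20 + 13.19 + 8.22 + 13.19 + 13.19 + 13.19 + 5.59 + 10.88) / 10 = 115.0400 / 10 = 11.5040
Sum of squared deviations: (+1.6860)² + (+0.6960)² + (+0.6960)² + (+1.6860)² + (−3.2840)² + (+1.6860)² + (+1.6860)² + (+1.6860)² + (−5.9140)² + (−0.6240)² = 61.3312
Variance = 61.3312 / 9 = 6.8146
SE* = √6.8146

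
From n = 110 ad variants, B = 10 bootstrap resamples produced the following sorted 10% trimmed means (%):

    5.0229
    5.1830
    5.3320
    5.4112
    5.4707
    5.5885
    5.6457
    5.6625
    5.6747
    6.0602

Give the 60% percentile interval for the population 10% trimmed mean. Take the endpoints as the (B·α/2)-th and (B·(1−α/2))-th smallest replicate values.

(5.1830, 5.6625)

α = 0.40; lower rank = 10 × 0.200 = 2; upper rank = 10 × 0.800 = 8.
The 2nd smallest replicate is 5.1830; the 8th is 5.6625.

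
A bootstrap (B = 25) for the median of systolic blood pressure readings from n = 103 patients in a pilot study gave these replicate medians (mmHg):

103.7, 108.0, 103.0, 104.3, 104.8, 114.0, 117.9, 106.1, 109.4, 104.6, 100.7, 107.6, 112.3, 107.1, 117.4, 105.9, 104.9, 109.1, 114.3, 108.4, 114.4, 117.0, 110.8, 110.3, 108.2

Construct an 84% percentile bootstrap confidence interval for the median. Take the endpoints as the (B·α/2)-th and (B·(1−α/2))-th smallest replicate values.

Sorted replicates: 100.7, 103.0, 103.7, 104.3, 104.6, 104.8, 104.9, 105.9, 106.1, 107.1, 107.6, 108.0, 108.2, 108.4, 109.1, 109.4, 110.3, 110.8, 112.3, 114.0, 114.3, 114.4, 117.0, 117.4, 117.9
α = 0.16; lower rank = 25 × 0.080 = 2; upper rank = 25 × 0.920 = 23.
The 2nd smallest replicate is 103.0; the 23rd is 117.0.

(103.0, 117.0)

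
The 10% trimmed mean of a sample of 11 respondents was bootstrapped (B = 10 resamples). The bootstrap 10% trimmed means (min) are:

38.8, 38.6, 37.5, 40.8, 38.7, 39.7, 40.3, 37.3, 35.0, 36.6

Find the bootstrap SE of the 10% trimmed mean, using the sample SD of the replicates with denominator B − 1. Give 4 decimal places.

SE* = 1.7676

Bootstrap SE is the standard deviation of the 10 replicate 10% trimmed means.
Mean of replicates: (38.8 + 38.6 + 37.5 + 40.8 + 38.7 + 39.7 + 40.3 + 37.3 + 35.0 + 36.6) / 10 = 383.30000 / 10 = 38.33000
Sum of squared deviations: (+0.47000)² + (+0.27000)² + (−0.83000)² + (+2.47000)² + (+0.37000)² + (+1.37000)² + (+1.97000)² + (−1.03000)² + (−3.33000)² + (−1.73000)² = 28.12100
Variance = 28.12100 / 9 = 3.12456
SE* = √3.12456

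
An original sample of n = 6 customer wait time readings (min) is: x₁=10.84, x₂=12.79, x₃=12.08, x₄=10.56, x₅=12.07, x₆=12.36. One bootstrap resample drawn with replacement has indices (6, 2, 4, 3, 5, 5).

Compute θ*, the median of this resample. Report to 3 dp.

θ* = 12.075

Resample values: 12.36, 12.79, 10.56, 12.08, 12.07, 12.07.
Sorted: 10.56, 12.07, 12.07, 12.08, 12.36, 12.79
Median = average of the two middle values = 12.075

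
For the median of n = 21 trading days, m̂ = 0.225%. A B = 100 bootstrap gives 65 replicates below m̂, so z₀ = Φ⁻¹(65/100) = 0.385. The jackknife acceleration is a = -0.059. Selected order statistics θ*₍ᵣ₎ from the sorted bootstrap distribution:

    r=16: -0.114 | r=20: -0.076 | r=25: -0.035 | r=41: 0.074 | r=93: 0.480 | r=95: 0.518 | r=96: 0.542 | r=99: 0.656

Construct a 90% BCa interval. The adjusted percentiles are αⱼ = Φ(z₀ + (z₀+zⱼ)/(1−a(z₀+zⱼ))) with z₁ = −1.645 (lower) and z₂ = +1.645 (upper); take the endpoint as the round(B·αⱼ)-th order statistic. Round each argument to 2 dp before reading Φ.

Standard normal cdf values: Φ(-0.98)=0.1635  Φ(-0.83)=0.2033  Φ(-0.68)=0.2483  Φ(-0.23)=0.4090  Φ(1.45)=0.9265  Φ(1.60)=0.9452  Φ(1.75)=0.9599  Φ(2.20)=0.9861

(-0.114, 0.656)

Lower: z₀ + z₁ = 0.385 + (-1.645) = -1.260; 1 − a(z₀+z₁) = 1 − (-0.059)(-1.260) = 0.9257; argument = 0.385 + (-1.260)/0.9257 = -0.9762 → -0.98.
α₁ = Φ(-0.98) = 0.1635; rank = round(100 × 0.1635) = 16; θ*₍16₎ = -0.114.
Upper: z₀ + z₂ = 2.030; 1 − a(z₀+z₂) = 1.1198; argument = 2.1979 → 2.20; α₂ = 0.9861; rank = 99; θ*₍99₎ = 0.656.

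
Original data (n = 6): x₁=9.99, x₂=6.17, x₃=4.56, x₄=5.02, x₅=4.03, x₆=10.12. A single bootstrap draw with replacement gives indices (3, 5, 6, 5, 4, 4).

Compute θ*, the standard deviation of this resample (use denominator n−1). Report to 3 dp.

θ* = 2.324

Resample values: 4.56, 4.03, 10.12, 4.03, 5.02, 5.02.
Mean = 5.4633; sum of squared deviations = 27.0025
s² = 27.0025 / 5 = 5.4005
s = √5.4005 = 2.324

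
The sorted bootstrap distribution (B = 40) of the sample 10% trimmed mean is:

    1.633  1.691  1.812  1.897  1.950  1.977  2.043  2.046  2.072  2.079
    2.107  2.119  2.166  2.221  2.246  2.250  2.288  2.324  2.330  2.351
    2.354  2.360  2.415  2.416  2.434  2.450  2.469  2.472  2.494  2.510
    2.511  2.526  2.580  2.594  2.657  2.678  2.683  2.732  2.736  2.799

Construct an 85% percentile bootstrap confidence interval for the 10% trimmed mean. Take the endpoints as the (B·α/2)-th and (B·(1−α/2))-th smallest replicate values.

α = 0.15; lower rank = 40 × 0.075 = 3; upper rank = 40 × 0.925 = 37.
The 3rd smallest replicate is 1.812; the 37th is 2.683.

(1.812, 2.683)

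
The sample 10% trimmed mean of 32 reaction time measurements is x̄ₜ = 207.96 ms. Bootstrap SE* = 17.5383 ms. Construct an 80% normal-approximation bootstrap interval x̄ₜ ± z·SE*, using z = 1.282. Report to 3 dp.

(185.476, 230.444)

Margin = 1.282 × 17.5383 = 22.4841
Interval: 207.96 ± 22.4841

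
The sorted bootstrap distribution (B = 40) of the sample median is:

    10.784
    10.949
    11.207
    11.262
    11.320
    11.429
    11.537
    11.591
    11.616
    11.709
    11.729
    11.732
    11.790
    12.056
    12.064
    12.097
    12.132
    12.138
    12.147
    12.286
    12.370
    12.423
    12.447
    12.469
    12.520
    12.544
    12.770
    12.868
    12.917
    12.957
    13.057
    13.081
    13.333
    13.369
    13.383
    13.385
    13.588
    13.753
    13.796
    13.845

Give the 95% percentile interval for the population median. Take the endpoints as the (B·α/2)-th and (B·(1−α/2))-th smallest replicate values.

(10.784, 13.796)

α = 0.05; lower rank = 40 × 0.025 = 1; upper rank = 40 × 0.975 = 39.
The 1st smallest replicate is 10.784; the 39th is 13.796.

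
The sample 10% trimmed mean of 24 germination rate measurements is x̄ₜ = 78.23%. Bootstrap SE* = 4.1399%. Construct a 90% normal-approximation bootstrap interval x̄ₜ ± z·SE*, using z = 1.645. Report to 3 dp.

(71.420, 85.040)

Margin = 1.645 × 4.1399 = 6.8101
Interval: 78.23 ± 6.8101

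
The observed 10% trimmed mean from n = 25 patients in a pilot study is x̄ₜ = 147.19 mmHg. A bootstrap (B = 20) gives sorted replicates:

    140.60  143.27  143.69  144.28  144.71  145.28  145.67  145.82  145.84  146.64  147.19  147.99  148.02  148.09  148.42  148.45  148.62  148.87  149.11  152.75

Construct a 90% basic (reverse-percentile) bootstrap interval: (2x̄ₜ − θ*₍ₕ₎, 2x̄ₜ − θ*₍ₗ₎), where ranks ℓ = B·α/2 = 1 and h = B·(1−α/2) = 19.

Percentile endpoints at ranks 1 and 19: θ*₍1₎ = 140.60, θ*₍19₎ = 149.11.
Basic interval reflects these around x̄ₜ:
  lower = 2 × 147.19 − 149.11 = 145.27
  upper = 2 × 147.19 − 140.60 = 153.78

(145.27, 153.78)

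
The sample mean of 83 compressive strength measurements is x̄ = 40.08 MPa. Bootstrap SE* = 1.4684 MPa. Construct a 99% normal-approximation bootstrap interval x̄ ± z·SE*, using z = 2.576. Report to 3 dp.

Margin = 2.576 × 1.4684 = 3.7826
Interval: 40.08 ± 3.7826

(36.297, 43.863)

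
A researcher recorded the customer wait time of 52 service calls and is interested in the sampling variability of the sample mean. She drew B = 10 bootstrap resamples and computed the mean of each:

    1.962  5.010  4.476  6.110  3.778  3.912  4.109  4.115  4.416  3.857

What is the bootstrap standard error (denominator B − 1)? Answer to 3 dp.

SE* = 1.045

Bootstrap SE is the standard deviation of the 10 replicate means.
Mean of replicates: (1.962 + 5.010 + 4.476 + 6.110 + 3.778 + 3.912 + 4.109 + 4.115 + 4.416 + 3.857) / 10 = 41.7450 / 10 = 4.1745
Sum of squared deviations: (−2.2125)² + (+0.8355)² + (+0.3015)² + (+1.9355)² + (−0.3965)² + (−0.2625)² + (−0.0655)² + (−0.0595)² + (+0.2415)² + (−0.3175)² = 9.8234
Variance = 9.8234 / 9 = 1.0915
SE* = √1.0915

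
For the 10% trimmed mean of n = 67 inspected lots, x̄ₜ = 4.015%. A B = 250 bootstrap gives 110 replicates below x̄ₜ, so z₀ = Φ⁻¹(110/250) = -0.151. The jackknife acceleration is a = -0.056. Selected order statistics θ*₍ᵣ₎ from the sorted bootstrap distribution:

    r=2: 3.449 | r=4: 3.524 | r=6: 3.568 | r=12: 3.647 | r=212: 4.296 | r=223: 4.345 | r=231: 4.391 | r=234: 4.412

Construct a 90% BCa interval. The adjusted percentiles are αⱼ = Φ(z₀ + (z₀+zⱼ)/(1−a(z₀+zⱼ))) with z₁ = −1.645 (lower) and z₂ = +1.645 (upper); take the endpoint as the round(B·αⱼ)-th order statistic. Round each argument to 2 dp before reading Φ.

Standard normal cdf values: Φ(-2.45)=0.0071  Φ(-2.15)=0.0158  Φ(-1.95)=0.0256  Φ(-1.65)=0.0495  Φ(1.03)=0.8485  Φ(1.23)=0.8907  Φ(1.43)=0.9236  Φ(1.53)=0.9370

(3.524, 4.345)

Lower: z₀ + z₁ = -0.151 + (-1.645) = -1.796; 1 − a(z₀+z₁) = 1 − (-0.056)(-1.796) = 0.8994; argument = -0.151 + (-1.796)/0.8994 = -2.1478 → -2.15.
α₁ = Φ(-2.15) = 0.0158; rank = round(250 × 0.0158) = 4; θ*₍4₎ = 3.524.
Upper: z₀ + z₂ = 1.494; 1 − a(z₀+z₂) = 1.0837; argument = 1.2277 → 1.23; α₂ = 0.8907; rank = 223; θ*₍223₎ = 4.345.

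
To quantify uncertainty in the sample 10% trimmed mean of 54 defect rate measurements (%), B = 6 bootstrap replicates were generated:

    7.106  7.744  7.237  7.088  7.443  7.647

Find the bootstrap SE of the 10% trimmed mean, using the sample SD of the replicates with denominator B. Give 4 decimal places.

SE* = 0.2545

Bootstrap SE is the standard deviation of the 6 replicate 10% trimmed means.
Mean of replicates: (7.106 + 7.744 + 7.237 + 7.088 + 7.443 + 7.647) / 6 = 44.26500 / 6 = 7.37750
Sum of squared deviations: (−0.27150)² + (+0.36650)² + (−0.14050)² + (−0.28950)² + (+0.06550)² + (+0.26950)² = 0.38851
Variance = 0.38851 / 6 = 0.06475
SE* = √0.06475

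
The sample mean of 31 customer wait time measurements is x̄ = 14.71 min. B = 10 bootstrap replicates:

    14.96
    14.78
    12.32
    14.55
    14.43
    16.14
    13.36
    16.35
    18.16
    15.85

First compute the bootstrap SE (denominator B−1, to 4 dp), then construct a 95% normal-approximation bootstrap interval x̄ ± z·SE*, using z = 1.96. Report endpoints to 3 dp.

Mean of replicates = 15.0900; sum of squared deviations = 24.1986; SE* = √(24.1986/9) = 1.6397
Margin = 1.96 × 1.6397 = 3.2138
Interval: 14.71 ± 3.2138

(11.496, 17.924)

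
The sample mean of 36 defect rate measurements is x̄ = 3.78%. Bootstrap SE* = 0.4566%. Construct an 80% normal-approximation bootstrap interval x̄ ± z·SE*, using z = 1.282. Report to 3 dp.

Margin = 1.282 × 0.4566 = 0.5854
Interval: 3.78 ± 0.5854

(3.195, 4.365)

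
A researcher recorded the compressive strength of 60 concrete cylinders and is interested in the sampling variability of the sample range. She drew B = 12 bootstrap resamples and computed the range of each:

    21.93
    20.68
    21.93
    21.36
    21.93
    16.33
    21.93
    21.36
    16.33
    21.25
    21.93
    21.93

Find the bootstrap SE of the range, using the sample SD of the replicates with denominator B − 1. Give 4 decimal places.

Bootstrap SE is the standard deviation of the 12 replicate ranges.
Mean of replicates: (21.93 + 20.68 + 21.93 + 21.36 + 21.93 + 16.33 + 21.93 + 21.36 + 16.33 + 21.25 + 21.93 + 21.93) / 12 = 248.89000 / 12 = 20.74083
Sum of squared deviations: (+1.18917)² + (−0.06083)² + (+1.18917)² + (+0.61917)² + (+1.18917)² + (−4.41083)² + (+1.18917)² + (+0.61917)² + (−4.41083)² + (+0.50917)² + (+1.18917)² + (+1.18917)² = 48.42529
Variance = 48.42529 / 11 = 4.40230
SE* = √4.40230

SE* = 2.0982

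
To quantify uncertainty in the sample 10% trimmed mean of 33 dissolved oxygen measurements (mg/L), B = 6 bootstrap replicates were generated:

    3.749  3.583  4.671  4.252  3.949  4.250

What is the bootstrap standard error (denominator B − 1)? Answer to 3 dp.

SE* = 0.395

Bootstrap SE is the standard deviation of the 6 replicate 10% trimmed means.
Mean of replicates: (3.749 + 3.583 + 4.671 + 4.252 + 3.949 + 4.250) / 6 = 24.4540 / 6 = 4.0757
Sum of squared deviations: (−0.3267)² + (−0.4927)² + (+0.5953)² + (+0.1763)² + (−0.1267)² + (+0.1743)² = 0.7814
Variance = 0.7814 / 5 = 0.1563
SE* = √0.1563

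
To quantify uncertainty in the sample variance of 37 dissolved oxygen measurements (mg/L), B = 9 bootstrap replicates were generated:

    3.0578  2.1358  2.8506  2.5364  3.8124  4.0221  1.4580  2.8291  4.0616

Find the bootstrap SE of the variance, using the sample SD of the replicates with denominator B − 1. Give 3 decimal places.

Bootstrap SE is the standard deviation of the 9 replicate variances.
Mean of replicates: (3.0578 + 2.1358 + 2.8506 + 2.5364 + 3.8124 + 4.0221 + 1.4580 + 2.8291 + 4.0616) / 9 = 26.76380 / 9 = 2.97376
Sum of squared deviations: (+0.08404)² + (−0.83796)² + (−0.12316)² + (−0.43736)² + (+0.83864)² + (+1.04834)² + (−1.51576)² + (−0.14466)² + (+1.08784)² = 6.21988
Variance = 6.21988 / 8 = 0.77748
SE* = √0.77748

SE* = 0.882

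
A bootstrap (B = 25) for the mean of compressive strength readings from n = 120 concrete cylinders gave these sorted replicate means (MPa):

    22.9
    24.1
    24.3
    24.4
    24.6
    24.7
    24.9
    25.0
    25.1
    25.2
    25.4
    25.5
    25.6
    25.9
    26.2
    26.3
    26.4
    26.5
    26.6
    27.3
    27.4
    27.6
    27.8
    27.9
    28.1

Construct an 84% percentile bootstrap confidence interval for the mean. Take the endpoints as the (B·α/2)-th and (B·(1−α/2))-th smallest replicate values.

α = 0.16; lower rank = 25 × 0.080 = 2; upper rank = 25 × 0.920 = 23.
The 2nd smallest replicate is 24.1; the 23rd is 27.8.

(24.1, 27.8)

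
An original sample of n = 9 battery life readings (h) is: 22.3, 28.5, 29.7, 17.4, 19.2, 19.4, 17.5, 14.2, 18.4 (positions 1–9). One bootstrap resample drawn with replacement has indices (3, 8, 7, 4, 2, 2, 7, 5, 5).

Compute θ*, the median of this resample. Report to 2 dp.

θ* = 19.20

Resample values: 29.7, 14.2, 17.5, 17.4, 28.5, 28.5, 17.5, 19.2, 19.2.
Sorted: 14.2, 17.4, 17.5, 17.5, 19.2, 19.2, 28.5, 28.5, 29.7
Median = middle value = 19.20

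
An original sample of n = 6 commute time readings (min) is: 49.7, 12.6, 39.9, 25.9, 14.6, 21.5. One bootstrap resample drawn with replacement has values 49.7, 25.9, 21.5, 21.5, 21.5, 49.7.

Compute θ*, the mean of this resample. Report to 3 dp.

θ* = 31.633

Mean = (49.7 + 25.9 + 21.5 + 21.5 + 21.5 + 49.7) / 6 = 189.80 / 6 = 31.633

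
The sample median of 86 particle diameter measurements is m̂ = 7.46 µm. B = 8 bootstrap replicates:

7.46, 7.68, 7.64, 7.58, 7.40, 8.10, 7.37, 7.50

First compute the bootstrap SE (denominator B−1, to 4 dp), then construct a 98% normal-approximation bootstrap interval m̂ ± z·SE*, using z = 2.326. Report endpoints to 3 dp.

(6.918, 8.002)

Mean of replicates = 7.5912; sum of squared deviations = 0.3803; SE* = √(0.3803/7) = 0.2331
Margin = 2.326 × 0.2331 = 0.5422
Interval: 7.46 ± 0.5422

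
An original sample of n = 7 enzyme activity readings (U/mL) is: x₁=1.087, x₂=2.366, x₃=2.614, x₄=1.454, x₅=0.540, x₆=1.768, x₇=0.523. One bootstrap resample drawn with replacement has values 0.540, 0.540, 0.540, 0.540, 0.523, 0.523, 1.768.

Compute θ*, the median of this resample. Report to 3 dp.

θ* = 0.540

Sorted: 0.523, 0.523, 0.540, 0.540, 0.540, 0.540, 1.768
Median = middle value = 0.540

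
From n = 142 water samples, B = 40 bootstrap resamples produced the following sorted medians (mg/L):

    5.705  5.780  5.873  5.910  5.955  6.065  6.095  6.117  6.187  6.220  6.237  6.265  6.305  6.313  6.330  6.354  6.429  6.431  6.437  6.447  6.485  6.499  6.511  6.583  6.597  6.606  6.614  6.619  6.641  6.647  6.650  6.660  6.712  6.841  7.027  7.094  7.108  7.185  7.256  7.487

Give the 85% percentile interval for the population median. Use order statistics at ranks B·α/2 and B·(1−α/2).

α = 0.15; lower rank = 40 × 0.075 = 3; upper rank = 40 × 0.925 = 37.
The 3rd smallest replicate is 5.873; the 37th is 7.108.

(5.873, 7.108)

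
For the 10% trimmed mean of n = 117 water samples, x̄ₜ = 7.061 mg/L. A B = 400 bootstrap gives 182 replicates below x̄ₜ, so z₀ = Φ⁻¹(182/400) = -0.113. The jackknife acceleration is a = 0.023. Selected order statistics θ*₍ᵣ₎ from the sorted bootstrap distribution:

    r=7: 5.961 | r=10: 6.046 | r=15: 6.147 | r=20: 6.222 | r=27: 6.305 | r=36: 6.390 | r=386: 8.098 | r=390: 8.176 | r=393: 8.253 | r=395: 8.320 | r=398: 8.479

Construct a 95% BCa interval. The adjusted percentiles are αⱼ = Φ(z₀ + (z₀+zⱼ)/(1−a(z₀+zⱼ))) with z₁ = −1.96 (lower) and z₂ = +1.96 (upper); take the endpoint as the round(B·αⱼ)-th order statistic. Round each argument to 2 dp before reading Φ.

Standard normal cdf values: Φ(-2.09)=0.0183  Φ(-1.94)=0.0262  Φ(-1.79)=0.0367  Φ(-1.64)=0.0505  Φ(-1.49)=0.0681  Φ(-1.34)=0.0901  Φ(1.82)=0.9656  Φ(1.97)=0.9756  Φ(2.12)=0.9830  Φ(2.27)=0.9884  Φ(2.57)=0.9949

(5.961, 8.098)

Lower: z₀ + z₁ = -0.113 + (-1.960) = -2.073; 1 − a(z₀+z₁) = 1 − (0.023)(-2.073) = 1.0477; argument = -0.113 + (-2.073)/1.0477 = -2.0917 → -2.09.
α₁ = Φ(-2.09) = 0.0183; rank = round(400 × 0.0183) = 7; θ*₍7₎ = 5.961.
Upper: z₀ + z₂ = 1.847; 1 − a(z₀+z₂) = 0.9575; argument = 1.8159 → 1.82; α₂ = 0.9656; rank = 386; θ*₍386₎ = 8.098.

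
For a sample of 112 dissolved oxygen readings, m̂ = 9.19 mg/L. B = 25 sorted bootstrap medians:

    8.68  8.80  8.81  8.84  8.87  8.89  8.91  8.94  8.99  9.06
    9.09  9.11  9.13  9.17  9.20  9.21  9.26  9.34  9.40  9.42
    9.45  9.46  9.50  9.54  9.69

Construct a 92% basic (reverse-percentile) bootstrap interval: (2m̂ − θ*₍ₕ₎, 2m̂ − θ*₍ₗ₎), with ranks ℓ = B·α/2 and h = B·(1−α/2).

Percentile endpoints at ranks 1 and 24: θ*₍1₎ = 8.68, θ*₍24₎ = 9.54.
Basic interval reflects these around m̂:
  lower = 2 × 9.19 − 9.54 = 8.84
  upper = 2 × 9.19 − 8.68 = 9.70

(8.84, 9.70)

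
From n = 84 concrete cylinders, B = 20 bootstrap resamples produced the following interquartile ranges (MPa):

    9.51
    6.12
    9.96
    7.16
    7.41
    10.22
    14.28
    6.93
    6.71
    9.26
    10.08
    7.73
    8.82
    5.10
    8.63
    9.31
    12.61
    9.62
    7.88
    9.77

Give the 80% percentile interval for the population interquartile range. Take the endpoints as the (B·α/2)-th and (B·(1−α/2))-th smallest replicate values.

(6.12, 10.22)

Sorted replicates: 5.10, 6.12, 6.71, 6.93, 7.16, 7.41, 7.73, 7.88, 8.63, 8.82, 9.26, 9.31, 9.51, 9.62, 9.77, 9.96, 10.08, 10.22, 12.61, 14.28
α = 0.20; lower rank = 20 × 0.100 = 2; upper rank = 20 × 0.900 = 18.
The 2nd smallest replicate is 6.12; the 18th is 10.22.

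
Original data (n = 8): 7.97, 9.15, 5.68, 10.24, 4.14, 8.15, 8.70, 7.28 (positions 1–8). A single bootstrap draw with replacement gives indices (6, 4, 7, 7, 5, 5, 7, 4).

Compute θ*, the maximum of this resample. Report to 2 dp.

θ* = 10.24

Resample values: 8.15, 10.24, 8.70, 8.70, 4.14, 4.14, 8.70, 10.24.
Maximum = 10.24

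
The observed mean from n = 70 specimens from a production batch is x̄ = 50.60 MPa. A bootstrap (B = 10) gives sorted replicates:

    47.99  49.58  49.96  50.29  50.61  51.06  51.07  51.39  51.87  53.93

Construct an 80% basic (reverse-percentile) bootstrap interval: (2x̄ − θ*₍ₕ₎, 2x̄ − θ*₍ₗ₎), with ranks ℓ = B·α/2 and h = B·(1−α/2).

(49.33, 53.21)

Percentile endpoints at ranks 1 and 9: θ*₍1₎ = 47.99, θ*₍9₎ = 51.87.
Basic interval reflects these around x̄:
  lower = 2 × 50.60 − 51.87 = 49.33
  upper = 2 × 50.60 − 47.99 = 53.21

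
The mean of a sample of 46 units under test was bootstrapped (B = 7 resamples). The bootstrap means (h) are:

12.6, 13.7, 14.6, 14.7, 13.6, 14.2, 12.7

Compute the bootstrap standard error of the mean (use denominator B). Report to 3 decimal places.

Bootstrap SE is the standard deviation of the 7 replicate means.
Mean of replicates: (12.6 + 13.7 + 14.6 + 14.7 + 13.6 + 14.2 + 12.7) / 7 = 96.1000 / 7 = 13.7286
Sum of squared deviations: (−1.1286)² + (−0.0286)² + (+0.8714)² + (+0.9714)² + (−0.1286)² + (+0.4714)² + (−1.0286)² = 4.2743
Variance = 4.2743 / 7 = 0.6106
SE* = √0.6106

SE* = 0.781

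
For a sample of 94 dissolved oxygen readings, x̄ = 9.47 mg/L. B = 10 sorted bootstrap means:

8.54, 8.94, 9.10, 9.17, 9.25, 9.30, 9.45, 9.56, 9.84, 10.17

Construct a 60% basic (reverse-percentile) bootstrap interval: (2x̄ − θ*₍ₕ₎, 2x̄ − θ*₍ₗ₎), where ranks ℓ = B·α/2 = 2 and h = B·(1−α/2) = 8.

(9.38, 10.00)

Percentile endpoints at ranks 2 and 8: θ*₍2₎ = 8.94, θ*₍8₎ = 9.56.
Basic interval reflects these around x̄:
  lower = 2 × 9.47 − 9.56 = 9.38
  upper = 2 × 9.47 − 8.94 = 10.00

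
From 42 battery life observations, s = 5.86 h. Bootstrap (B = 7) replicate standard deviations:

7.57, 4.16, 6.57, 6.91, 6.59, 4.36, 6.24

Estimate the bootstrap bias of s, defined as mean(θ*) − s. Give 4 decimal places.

bias = +0.1971

mean(θ*) = (7.57 + 4.16 + 6.57 + 6.91 + 6.59 + 4.36 + 6.24) / 7 = 6.05714
bias = 6.05714 − 5.86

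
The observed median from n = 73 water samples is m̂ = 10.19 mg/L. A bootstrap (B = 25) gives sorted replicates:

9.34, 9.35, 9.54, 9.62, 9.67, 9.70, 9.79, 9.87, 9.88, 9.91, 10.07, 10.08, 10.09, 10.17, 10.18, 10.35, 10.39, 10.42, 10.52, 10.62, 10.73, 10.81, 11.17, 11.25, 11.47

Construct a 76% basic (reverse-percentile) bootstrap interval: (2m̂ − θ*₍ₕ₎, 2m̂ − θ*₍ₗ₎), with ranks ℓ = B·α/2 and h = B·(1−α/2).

(9.57, 10.84)

Percentile endpoints at ranks 3 and 22: θ*₍3₎ = 9.54, θ*₍22₎ = 10.81.
Basic interval reflects these around m̂:
  lower = 2 × 10.19 − 10.81 = 9.57
  upper = 2 × 10.19 − 9.54 = 10.84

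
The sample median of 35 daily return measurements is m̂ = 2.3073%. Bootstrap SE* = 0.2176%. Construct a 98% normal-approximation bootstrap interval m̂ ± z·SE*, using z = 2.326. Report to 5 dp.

(1.80116, 2.81344)

Margin = 2.326 × 0.2176 = 0.506138
Interval: 2.3073 ± 0.506138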